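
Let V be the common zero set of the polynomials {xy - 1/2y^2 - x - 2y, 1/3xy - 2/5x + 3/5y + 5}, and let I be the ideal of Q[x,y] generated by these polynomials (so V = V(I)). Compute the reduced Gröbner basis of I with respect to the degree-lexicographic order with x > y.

f_1 = xy - 1/2y^2 - x - 2y, LT = xy.
f_2 = 1/3xy - 2/5x + 3/5y + 5, LT = xy.

S(f_1,f_2): lcm = xy. S = -1/2y^2 + 1/5x - 19/5y - 15.
  leading term y^2: no divisor's leading term divides it; move -1/2y^2 to the remainder.
  leading term x: no divisor's leading term divides it; move 1/5x to the remainder.
  leading term y: no divisor's leading term divides it; move -19/5y to the remainder.
  leading term 1: no divisor's leading term divides it; move -15 to the remainder.
  remainder -1/2y^2 + 1/5x - 19/5y - 15 ≠ 0; add g_3 = -1/2y^2 + 1/5x - 19/5y - 15 to the basis.

S(f_1,g_3): lcm = xy^2. S = -1/2y^3 + 2/5x^2 - 43/5xy - 2y^2 - 30x.
  leading term y^3: subtract (y)·g_3 from -1/2y^3 + 2/5x^2 - 43/5xy - 2y^2 - 30x → 2/5x^2 - 44/5xy + 9/5y^2 - 30x + 15y
  leading term x^2: no divisor's leading term divides it; move 2/5x^2 to the remainder.
  leading term xy: subtract (-44/5)·f_1 from -44/5xy + 9/5y^2 - 30x + 15y → -13/5y^2 - 194/5x - 13/5y
  leading term y^2: subtract (26/5)·g_3 from -13/5y^2 - 194/5x - 13/5y → -996/25x + 429/25y + 78
  leading term x: no divisor's leading term divides it; move -996/25x to the remainder.
  leading term y: no divisor's leading term divides it; move 429/25y to the remainder.
  leading term 1: no divisor's leading term divides it; move 78 to the remainder.
  remainder 2/5x^2 - 996/25x + 429/25y + 78 ≠ 0; add g_4 = 2/5x^2 - 996/25x + 429/25y + 78 to the basis.

S(f_2,g_3): lcm = xy^2. S = 2/5x^2 - 44/5xy + 9/5y^2 - 30x + 15y.
  leading term x^2: subtract (1)·g_4 from 2/5x^2 - 44/5xy + 9/5y^2 - 30x + 15y → -44/5xy + 9/5y^2 + 246/25x - 54/25y - 78
  leading term xy: subtract (-44/5)·f_1 from -44/5xy + 9/5y^2 + 246/25x - 54/25y - 78 → -13/5y^2 + 26/25x - 494/25y - 78
  leading term y^2: subtract (26/5)·g_3 from -13/5y^2 + 26/25x - 494/25y - 78 → 0
  remainder 0.

S(f_1,g_4): lcm = x^2y. S = -1/2xy^2 - x^2 + 488/5xy - 429/10y^2 - 195y.
  leading term xy^2: subtract (-1/2y)·f_1 from -1/2xy^2 - x^2 + 488/5xy - 429/10y^2 - 195y → -1/4y^3 - x^2 + 971/10xy - 439/10y^2 - 195y
  leading term y^3: subtract (1/2y)·g_3 from -1/4y^3 - x^2 + 971/10xy - 439/10y^2 - 195y → -x^2 + 97xy - 42y^2 - 375/2y
  leading term x^2: subtract (-5/2)·g_4 from -x^2 + 97xy - 42y^2 - 375/2y → 97xy - 42y^2 - 498/5x - 723/5y + 195
  leading term xy: subtract (97)·f_1 from 97xy - 42y^2 - 498/5x - 723/5y + 195 → 13/2y^2 - 13/5x + 247/5y + 195
  leading term y^2: subtract (-13)·g_3 from 13/2y^2 - 13/5x + 247/5y + 195 → 0
  remainder 0.

S(f_2,g_4): lcm = x^2y. S = -6/5x^2 + 507/5xy - 429/10y^2 + 15x - 195y.
  leading term x^2: subtract (-3)·g_4 from -6/5x^2 + 507/5xy - 429/10y^2 + 15x - 195y → 507/5xy - 429/10y^2 - 2613/25x - 3588/25y + 234
  leading term xy: subtract (507/5)·f_1 from 507/5xy - 429/10y^2 - 2613/25x - 3588/25y + 234 → 39/5y^2 - 78/25x + 1482/25y + 234
  leading term y^2: subtract (-78/5)·g_3 from 39/5y^2 - 78/25x + 1482/25y + 234 → 0
  remainder 0.

S(g_3,g_4): leading monomials are coprime, so the S-polynomial reduces to 0 (Buchberger's first criterion).
Every S-polynomial of the final basis reduces to 0, so we have a Gröbner basis.
Inter-reduce: drop elements whose leading term is divisible by another's, tail-reduce, and make monic.

G = {x^2 - 498/5x + 429/10y + 195, xy - 6/5x + 9/5y + 15, y^2 - 2/5x + 38/5y + 30}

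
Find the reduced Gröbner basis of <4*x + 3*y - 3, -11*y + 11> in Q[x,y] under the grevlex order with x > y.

G = {x, y - 1}

f_1 = 4*x + 3*y - 3, LT = x.
f_2 = -11*y + 11, LT = y.

The S-polynomials (S(f_1,f_2)) all reduce to 0 modulo the current basis, so we have a Gröbner basis.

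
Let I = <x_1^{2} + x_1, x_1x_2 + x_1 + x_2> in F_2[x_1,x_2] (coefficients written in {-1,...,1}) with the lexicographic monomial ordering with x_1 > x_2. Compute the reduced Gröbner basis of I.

G = {x_1, x_2}

This is the nonlinear analogue of row-reducing a linear system.

f_1 = x_1^{2} + x_1, LT = x_1^{2}.
f_2 = x_1x_2 + x_1 + x_2, LT = x_1x_2.

S(f_1,f_2): lcm = x_1^{2}x_2. S = x_1^{2}.
  leading term x_1^{2}: subtract (1)·f_1 from x_1^{2} → x_1
  leading term x_1: no divisor's leading term divides it; move x_1 to the remainder.
  remainder x_1 ≠ 0; add g_3 = x_1 to the basis.

S(f_2,g_3): lcm = x_1x_2. S = x_1 + x_2.
  leading term x_1: subtract (1)·g_3 from x_1 + x_2 → x_2
  leading term x_2: no divisor's leading term divides it; move x_2 to the remainder.
  remainder x_2 ≠ 0; add g_4 = x_2 to the basis.

The other S-polynomials (S(f_1,g_3), S(f_1,g_4), S(f_2,g_4), S(g_3,g_4)) all reduce to 0 modulo the current basis, so we have a Gröbner basis.
Inter-reduce: drop elements whose leading term is divisible by another's, tail-reduce, and make monic.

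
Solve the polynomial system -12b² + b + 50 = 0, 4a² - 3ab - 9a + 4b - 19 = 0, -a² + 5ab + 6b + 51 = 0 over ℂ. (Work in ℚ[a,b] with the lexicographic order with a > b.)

{(3, -2)}

Compute a lex Gröbner basis by Buchberger's algorithm.
f_1 = -12b² + b + 50, LT = b².
f_2 = 4a² - 3ab - 9a + 4b - 19, LT = a².
f_3 = -a² + 5ab + 6b + 51, LT = a².

S(f_2,f_3): lcm = a². S = 17/4ab - 9/4a + 7b + 185/4.
  leading term ab: no divisor's leading term divides it; move 17/4ab to the remainder.
  leading term a: no divisor's leading term divides it; move -9/4a to the remainder.
  leading term b: no divisor's leading term divides it; move 7b to the remainder.
  leading term 1: no divisor's leading term divides it; move 185/4 to the remainder.
  remainder 17/4ab - 9/4a + 7b + 185/4 ≠ 0; add h_4 = 17/4ab - 9/4a + 7b + 185/4 to the basis.

S(f_1,h_4): lcm = ab². S = 91/204ab - 25/6a - 28/17b² - 185/17b.
  leading term ab: subtract (91/867)·h_4 from 91/204ab - 25/6a - 28/17b² - 185/17b → -13631/3468a - 28/17b² - 10072/867b - 16835/3468
  leading term a: no divisor's leading term divides it; move -13631/3468a to the remainder.
  leading term b²: subtract (7/51)·f_1 from -28/17b² - 10072/867b - 16835/3468 → -3397/289b - 13545/1156
  leading term b: no divisor's leading term divides it; move -3397/289b to the remainder.
  leading term 1: no divisor's leading term divides it; move -13545/1156 to the remainder.
  remainder -13631/3468a - 3397/289b - 13545/1156 ≠ 0; add h_5 = -13631/3468a - 3397/289b - 13545/1156 to the basis.

S(f_2,h_4): lcm = a²b. S = 9/17a² - ¾ab² - 265/68ab - 185/17a + b² - 19/4b.
  leading term a²: subtract (9/68)·f_2 from 9/17a² - ¾ab² - 265/68ab - 185/17a + b² - 19/4b → -¾ab² - 7/2ab - 659/68a + b² - 359/68b + 171/68
  leading term ab²: subtract (1/16a)·f_1 from -¾ab² - 7/2ab - 659/68a + b² - 359/68b + 171/68 → -57/16ab - 1743/136a + b² - 359/68b + 171/68
  leading term ab: subtract (-57/68)·h_4 from -57/16ab - 1743/136a + b² - 359/68b + 171/68 → -3999/272a + b² + 10/17b + 11229/272
  leading term a: subtract (4743/1268)·h_5 from -3999/272a + b² + 10/17b + 11229/272 → b² + 960443/21556b + 917331/10778
  leading term b²: subtract (-1/12)·f_1 from b² + 960443/21556b + 917331/10778 → 1443359/32334b + 1443359/16167
  leading term b: no divisor's leading term divides it; move 1443359/32334b to the remainder.
  leading term 1: no divisor's leading term divides it; move 1443359/16167 to the remainder.
  remainder 1443359/32334b + 1443359/16167 ≠ 0; add h_6 = 1443359/32334b + 1443359/16167 to the basis.

The other S-polynomials (S(f_1,f_2), S(f_1,f_3), S(f_3,h_4), S(f_1,h_5), S(f_2,h_5), S(f_3,h_5), S(h_4,h_5), S(f_1,h_6), S(f_2,h_6), S(f_3,h_6), S(h_4,h_6), S(h_5,h_6)) all reduce to 0 modulo the current basis, so we have a Gröbner basis.
Inter-reduce: drop elements whose leading term is divisible by another's, tail-reduce, and make monic.
Reduced Gröbner basis: {a - 3, b + 2}.

A lex Gröbner basis eliminates variables successively. Here b + 2 depends only on b, with roots {-2}; lifting each root through the earlier basis elements recovers the full solutions.
  b = -2: the earlier basis element becomes a - 3 = 0, giving a = 3 — point (3, -2).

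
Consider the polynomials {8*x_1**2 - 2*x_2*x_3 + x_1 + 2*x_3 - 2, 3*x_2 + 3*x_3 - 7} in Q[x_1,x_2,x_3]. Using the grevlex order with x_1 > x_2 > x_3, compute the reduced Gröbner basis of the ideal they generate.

G = {x_1**2 + 1/4*x_3**2 + 1/8*x_1 - 1/3*x_3 - 1/4, x_2 + x_3 - 7/3}

f_1 = 8*x_1**2 - 2*x_2*x_3 + x_1 + 2*x_3 - 2, LT = x_1**2.
f_2 = 3*x_2 + 3*x_3 - 7, LT = x_2.

The S-polynomials (S(f_1,f_2)) all reduce to 0 modulo the current basis, so we have a Gröbner basis.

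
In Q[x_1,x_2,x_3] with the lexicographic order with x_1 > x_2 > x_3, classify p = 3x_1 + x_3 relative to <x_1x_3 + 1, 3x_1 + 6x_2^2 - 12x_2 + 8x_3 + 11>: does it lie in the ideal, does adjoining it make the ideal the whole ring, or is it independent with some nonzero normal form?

3x_1 + x_3 is independent of I; its normal form modulo I is -6x_2^2 + 12x_2 - 7x_3 - 11.

First compute the reduced Gröbner basis of I by Buchberger's algorithm.
f_1 = x_1x_3 + 1, LT = x_1x_3.
f_2 = 3x_1 + 6x_2^2 - 12x_2 + 8x_3 + 11, LT = x_1.

S(f_1,f_2): lcm = x_1x_3. S = -2x_2^2x_3 + 4x_2x_3 - 8/3x_3^2 - 11/3x_3 + 1.
  leading term x_2^2x_3: no divisor's leading term divides it; move -2x_2^2x_3 to the remainder.
  leading term x_2x_3: no divisor's leading term divides it; move 4x_2x_3 to the remainder.
  leading term x_3^2: no divisor's leading term divides it; move -8/3x_3^2 to the remainder.
  leading term x_3: no divisor's leading term divides it; move -11/3x_3 to the remainder.
  leading term 1: no divisor's leading term divides it; move 1 to the remainder.
  remainder -2x_2^2x_3 + 4x_2x_3 - 8/3x_3^2 - 11/3x_3 + 1 ≠ 0; add h_3 = -2x_2^2x_3 + 4x_2x_3 - 8/3x_3^2 - 11/3x_3 + 1 to the basis.

The other S-polynomials (S(f_1,h_3), S(f_2,h_3)) all reduce to 0 modulo the current basis, so we have a Gröbner basis.
Inter-reduce: drop elements whose leading term is divisible by another's, tail-reduce, and make monic.
Reduced Gröbner basis: {x_1 + 2x_2^2 - 4x_2 + 8/3x_3 + 11/3, x_2^2x_3 - 2x_2x_3 + 4/3x_3^2 + 11/6x_3 - 1/2}.
Label its elements g_1 = x_1 + 2x_2^2 - 4x_2 + 8/3x_3 + 11/3, g_2 = x_2^2x_3 - 2x_2x_3 + 4/3x_3^2 + 11/6x_3 - 1/2.

Reduce p = 3x_1 + x_3 modulo G:
  leading term x_1: subtract (3)·g_1 from 3x_1 + x_3 → -6x_2^2 + 12x_2 - 7x_3 - 11
  leading term x_2^2: no divisor's leading term divides it; move -6x_2^2 to the remainder.
  leading term x_2: no divisor's leading term divides it; move 12x_2 to the remainder.
  leading term x_3: no divisor's leading term divides it; move -7x_3 to the remainder.
  leading term 1: no divisor's leading term divides it; move -11 to the remainder.
  normal form = -6x_2^2 + 12x_2 - 7x_3 - 11.
The normal form is nonzero, so p ∉ I. Since p minus its normal form lies in I, I + (p) = I + (r) where r = -6x_2^2 + 12x_2 - 7x_3 - 11; decide whether this ideal is the whole ring.
Run Buchberger on G together with r (pairs among the g_i already reduce to 0 since G is a Gröbner basis):
g_1 = x_1 + 2x_2^2 - 4x_2 + 8/3x_3 + 11/3, LT = x_1.
g_2 = x_2^2x_3 - 2x_2x_3 + 4/3x_3^2 + 11/6x_3 - 1/2, LT = x_2^2x_3.
r = -6x_2^2 + 12x_2 - 7x_3 - 11, LT = x_2^2.

S(g_2,r): lcm = x_2^2x_3. S = 1/6x_3^2 - 1/2.
  leading term x_3^2: no divisor's leading term divides it; move 1/6x_3^2 to the remainder.
  leading term 1: no divisor's leading term divides it; move -1/2 to the remainder.
  remainder 1/6x_3^2 - 1/2 ≠ 0; add m_4 = 1/6x_3^2 - 1/2 to the basis.

The other S-polynomials (S(g_1,g_2), S(g_1,r), S(g_1,m_4), S(g_2,m_4), S(r,m_4)) all reduce to 0 modulo the current basis, so we have a Gröbner basis.
Inter-reduce: drop elements whose leading term is divisible by another's, tail-reduce, and make monic.
Reduced Gröbner basis: {x_1 + 1/3x_3, x_2^2 - 2x_2 + 7/6x_3 + 11/6, x_3^2 - 3}.
The reduced Gröbner basis of I + (p) is {x_1 + 1/3x_3, x_2^2 - 2x_2 + 7/6x_3 + 11/6, x_3^2 - 3} ≠ {1}, a proper ideal, so the enlarged system stays consistent: p is independent of I, with normal form -6x_2^2 + 12x_2 - 7x_3 - 11.

The remainder on division by a Gröbner basis is unique — it is the normal form.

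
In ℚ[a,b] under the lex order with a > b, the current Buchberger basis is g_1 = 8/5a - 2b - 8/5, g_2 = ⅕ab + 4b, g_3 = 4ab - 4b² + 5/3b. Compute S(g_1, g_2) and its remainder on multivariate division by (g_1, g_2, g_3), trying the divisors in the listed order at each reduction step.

lcm(LM(g_1), LM(g_2)) = ab.
S = (lcm/LT(g_1))·g_1 − (lcm/LT(g_2))·g_2 = -5/4b² - 21b.
Reduce S modulo (g_1, g_2, g_3) in that order:
  leading term b²: no divisor's leading term divides it; move -5/4b² to the remainder.
  leading term b: no divisor's leading term divides it; move -21b to the remainder.
The remainder -5/4b² - 21b is nonzero, so it would be added as the next basis element.

S(g_1, g_2) = -5/4b² - 21b; remainder on division = -5/4b² - 21b.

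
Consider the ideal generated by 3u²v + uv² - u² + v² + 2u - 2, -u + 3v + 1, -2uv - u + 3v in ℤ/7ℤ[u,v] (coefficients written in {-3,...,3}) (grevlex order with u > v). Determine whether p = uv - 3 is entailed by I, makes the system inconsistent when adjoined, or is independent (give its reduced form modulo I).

First compute the reduced Gröbner basis of I by Buchberger's algorithm.
f_1 = 3u²v + uv² - u² + v² + 2u - 2, LT = u²v.
f_2 = -u + 3v + 1, LT = u.
f_3 = -2uv - u + 3v, LT = uv.

S(f_1,f_2): lcm = u²v. S = uv² + 2u² + uv - 2v² + 3u - 3.
  leading term uv²: subtract (-v²)·f_2 from uv² + 2u² + uv - 2v² + 3u - 3 → 3v³ + 2u² + uv - v² + 3u - 3
  leading term v³: no divisor's leading term divides it; move 3v³ to the remainder.
  leading term u²: subtract (-2u)·f_2 from 2u² + uv - v² + 3u - 3 → -v² - 2u - 3
  leading term v²: no divisor's leading term divides it; move -v² to the remainder.
  leading term u: subtract (2)·f_2 from -2u - 3 → v + 2
  leading term v: no divisor's leading term divides it; move v to the remainder.
  leading term 1: no divisor's leading term divides it; move 2 to the remainder.
  remainder 3v³ - v² + v + 2 ≠ 0; add h_4 = 3v³ - v² + v + 2 to the basis.

S(f_1,f_3): lcm = u²v. S = -2uv² - 2u² - 2uv - 2v² + 3u - 3.
  leading term uv²: subtract (2v²)·f_2 from -2uv² - 2u² - 2uv - 2v² + 3u - 3 → v³ - 2u² - 2uv + 3v² + 3u - 3
  leading term v³: subtract (-2)·h_4 from v³ - 2u² - 2uv + 3v² + 3u - 3 → -2u² - 2uv + v² + 3u + 2v + 1
  leading term u²: subtract (2u)·f_2 from -2u² - 2uv + v² + 3u + 2v + 1 → -uv + v² + u + 2v + 1
  leading term uv: subtract (v)·f_2 from -uv + v² + u + 2v + 1 → -2v² + u + v + 1
  leading term v²: no divisor's leading term divides it; move -2v² to the remainder.
  leading term u: subtract (-1)·f_2 from u + v + 1 → -3v + 2
  leading term v: no divisor's leading term divides it; move -3v to the remainder.
  leading term 1: no divisor's leading term divides it; move 2 to the remainder.
  remainder -2v² - 3v + 2 ≠ 0; add h_5 = -2v² - 3v + 2 to the basis.

The other S-polynomials (S(f_2,f_3), S(f_1,h_4), S(f_2,h_4), S(f_3,h_4), S(f_1,h_5), S(f_2,h_5), S(f_3,h_5), S(h_4,h_5)) all reduce to 0 modulo the current basis, so we have a Gröbner basis.
Inter-reduce: drop elements whose leading term is divisible by another's, tail-reduce, and make monic.
Reduced Gröbner basis: {v² - 2v - 1, u - 3v - 1}.
Label its elements g_1 = v² - 2v - 1, g_2 = u - 3v - 1.

Reduce p = uv - 3 modulo G:
  leading term uv: subtract (v)·g_2 from uv - 3 → 3v² + v - 3
  leading term v²: subtract (3)·g_1 from 3v² + v - 3 → 0
  normal form = 0.
Since the normal form is 0, p ∈ I.

uv - 3 lies in I (it reduces to 0).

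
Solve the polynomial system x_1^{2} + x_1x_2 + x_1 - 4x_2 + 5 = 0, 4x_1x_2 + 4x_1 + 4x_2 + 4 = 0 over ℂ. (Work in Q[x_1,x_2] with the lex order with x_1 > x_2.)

Compute a lex Gröbner basis by Buchberger's algorithm.
f_1 = x_1^{2} + x_1x_2 + x_1 - 4x_2 + 5, LT = x_1^{2}.
f_2 = 4x_1x_2 + 4x_1 + 4x_2 + 4, LT = x_1x_2.

S(f_1,f_2): lcm = x_1^{2}x_2. S = -x_1^{2} + x_1x_2^{2} - x_1 - 4x_2^{2} + 5x_2.
  leading term x_1^{2}: subtract (-1)·f_1 from -x_1^{2} + x_1x_2^{2} - x_1 - 4x_2^{2} + 5x_2 → x_1x_2^{2} + x_1x_2 - 4x_2^{2} + x_2 + 5
  leading term x_1x_2^{2}: subtract (\tfrac{1}{4}x_2)·f_2 from x_1x_2^{2} + x_1x_2 - 4x_2^{2} + x_2 + 5 → -5x_2^{2} + 5
  leading term x_2^{2}: no divisor's leading term divides it; move -5x_2^{2} to the remainder.
  leading term 1: no divisor's leading term divides it; move 5 to the remainder.
  remainder -5x_2^{2} + 5 ≠ 0; add h_3 = -5x_2^{2} + 5 to the basis.

The other S-polynomials (S(f_1,h_3), S(f_2,h_3)) all reduce to 0 modulo the current basis, so we have a Gröbner basis.
Inter-reduce: drop elements whose leading term is divisible by another's, tail-reduce, and make monic.
Reduced Gröbner basis: {x_1^{2} - 5x_2 + 4, x_1x_2 + x_1 + x_2 + 1, x_2^{2} - 1}.

A lex Gröbner basis eliminates variables successively. Here x_2^{2} - 1 depends only on x_2, with roots {-1, 1}; lifting each root through the earlier basis elements recovers the full solutions.
  x_2 = -1: the earlier basis element becomes x_1^{2} + 9 = 0, giving x_1 = -3*I, 3*I — points (-3*I, -1), (3*I, -1).
  x_2 = 1: the earlier basis elements become x_1^{2} - 1 = 0; 2x_1 + 2 = 0, giving x_1 = -1 — point (-1, 1).

{(-3*I, -1), (3*I, -1), (-1, 1)}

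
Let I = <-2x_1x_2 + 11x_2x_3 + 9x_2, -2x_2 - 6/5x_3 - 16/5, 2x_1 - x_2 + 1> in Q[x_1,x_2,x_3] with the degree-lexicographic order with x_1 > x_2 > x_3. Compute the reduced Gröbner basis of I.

G = {x_3^2 + 11/3x_3 + 8/3, x_1 + 3/10x_3 + 13/10, x_2 + 3/5x_3 + 8/5}

f_1 = -2x_1x_2 + 11x_2x_3 + 9x_2, LT = x_1x_2.
f_2 = -2x_2 - 6/5x_3 - 16/5, LT = x_2.
f_3 = 2x_1 - x_2 + 1, LT = x_1.

S(f_1,f_2): lcm = x_1x_2. S = -3/5x_1x_3 - 11/2x_2x_3 - 8/5x_1 - 9/2x_2.
  reduce S modulo (f_1, f_2, f_3):
  remainder 87/25x_3^2 + 319/25x_3 + 232/25 ≠ 0; add g_4 = 87/25x_3^2 + 319/25x_3 + 232/25 to the basis.

The other S-polynomials (S(f_1,f_3), S(f_2,f_3), S(f_1,g_4), S(f_2,g_4), S(f_3,g_4)) all reduce to 0 modulo the current basis, so we have a Gröbner basis.
Inter-reduce: drop elements whose leading term is divisible by another's, tail-reduce, and make monic.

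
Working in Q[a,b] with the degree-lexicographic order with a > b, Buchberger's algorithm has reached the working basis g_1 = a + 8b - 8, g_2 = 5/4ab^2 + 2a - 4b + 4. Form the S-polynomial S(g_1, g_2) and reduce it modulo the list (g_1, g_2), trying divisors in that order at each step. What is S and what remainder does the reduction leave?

lcm(LM(g_1), LM(g_2)) = ab^2.
S = (lcm/LT(g_1))·g_1 − (lcm/LT(g_2))·g_2 = 8b^3 - 8b^2 - 8/5a + 16/5b - 16/5.
Reduce S modulo (g_1, g_2) in that order:
  leading term b^3: no divisor's leading term divides it; move 8b^3 to the remainder.
  leading term b^2: no divisor's leading term divides it; move -8b^2 to the remainder.
  leading term a: subtract (-8/5)·g_1 from -8/5a + 16/5b - 16/5 → 16b - 16
  leading term b: no divisor's leading term divides it; move 16b to the remainder.
  leading term 1: no divisor's leading term divides it; move -16 to the remainder.
The remainder 8b^3 - 8b^2 + 16b - 16 is nonzero, so it would be added as the next basis element.
An S-polynomial is built so that the two leading terms cancel; whether anything survives reduction is exactly the Gröbner-basis criterion.

S(g_1, g_2) = 8b^3 - 8b^2 - 8/5a + 16/5b - 16/5; remainder on division = 8b^3 - 8b^2 + 16b - 16.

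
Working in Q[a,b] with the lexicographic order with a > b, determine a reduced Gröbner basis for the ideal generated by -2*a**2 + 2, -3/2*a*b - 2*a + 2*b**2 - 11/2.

f_1 = -2*a**2 + 2, LT = a**2.
f_2 = -3/2*a*b - 2*a + 2*b**2 - 11/2, LT = a*b.

S(f_1,f_2): lcm = a**2*b. S = -4/3*a**2 + 4/3*a*b**2 - 11/3*a - b.
  leading term a**2: subtract (2/3)·f_1 from -4/3*a**2 + 4/3*a*b**2 - 11/3*a - b → 4/3*a*b**2 - 11/3*a - b - 4/3
  leading term a*b**2: subtract (-8/9*b)·f_2 from 4/3*a*b**2 - 11/3*a - b - 4/3 → -16/9*a*b - 11/3*a + 16/9*b**3 - 53/9*b - 4/3
  leading term a*b: subtract (32/27)·f_2 from -16/9*a*b - 11/3*a + 16/9*b**3 - 53/9*b - 4/3 → -35/27*a + 16/9*b**3 - 64/27*b**2 - 53/9*b + 140/27
  leading term a: no divisor's leading term divides it; move -35/27*a to the remainder.
  leading term b**3: no divisor's leading term divides it; move 16/9*b**3 to the remainder.
  leading term b**2: no divisor's leading term divides it; move -64/27*b**2 to the remainder.
  leading term b: no divisor's leading term divides it; move -53/9*b to the remainder.
  leading term 1: no divisor's leading term divides it; move 140/27 to the remainder.
  remainder -35/27*a + 16/9*b**3 - 64/27*b**2 - 53/9*b + 140/27 ≠ 0; add g_3 = -35/27*a + 16/9*b**3 - 64/27*b**2 - 53/9*b + 140/27 to the basis.

S(f_1,g_3): lcm = a**2. S = 48/35*a*b**3 - 64/35*a*b**2 - 159/35*a*b + 4*a - 1.
  leading term a*b**3: subtract (-32/35*b**2)·f_2 from 48/35*a*b**3 - 64/35*a*b**2 - 159/35*a*b + 4*a - 1 → -128/35*a*b**2 - 159/35*a*b + 4*a + 64/35*b**4 - 176/35*b**2 - 1
  leading term a*b**2: subtract (256/105*b)·f_2 from -128/35*a*b**2 - 159/35*a*b + 4*a + 64/35*b**4 - 176/35*b**2 - 1 → 1/3*a*b + 4*a + 64/35*b**4 - 512/105*b**3 - 176/35*b**2 + 1408/105*b - 1
  leading term a*b: subtract (-2/9)·f_2 from 1/3*a*b + 4*a + 64/35*b**4 - 512/105*b**3 - 176/35*b**2 + 1408/105*b - 1 → 32/9*a + 64/35*b**4 - 512/105*b**3 - 1444/315*b**2 + 1408/105*b - 20/9
  leading term a: subtract (-96/35)·g_3 from 32/9*a + 64/35*b**4 - 512/105*b**3 - 1444/315*b**2 + 1408/105*b - 20/9 → 64/35*b**4 - 388/35*b**2 - 96/35*b + 12
  leading term b**4: no divisor's leading term divides it; move 64/35*b**4 to the remainder.
  leading term b**2: no divisor's leading term divides it; move -388/35*b**2 to the remainder.
  leading term b: no divisor's leading term divides it; move -96/35*b to the remainder.
  leading term 1: no divisor's leading term divides it; move 12 to the remainder.
  remainder 64/35*b**4 - 388/35*b**2 - 96/35*b + 12 ≠ 0; add g_4 = 64/35*b**4 - 388/35*b**2 - 96/35*b + 12 to the basis.

The other S-polynomials (S(f_2,g_3), S(f_1,g_4), S(f_2,g_4), S(g_3,g_4)) all reduce to 0 modulo the current basis, so we have a Gröbner basis.
Inter-reduce: drop elements whose leading term is divisible by another's, tail-reduce, and make monic.

G = {a - 48/35*b**3 + 64/35*b**2 + 159/35*b - 4, b**4 - 97/16*b**2 - 3/2*b + 105/16}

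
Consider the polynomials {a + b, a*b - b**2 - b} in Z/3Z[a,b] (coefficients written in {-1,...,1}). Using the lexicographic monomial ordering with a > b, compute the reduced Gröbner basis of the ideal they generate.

G = {a + b, b**2 - b}

The reduced Gröbner basis is the canonical form of the ideal for this ordering.

f_1 = a + b, LT = a.
f_2 = a*b - b**2 - b, LT = a*b.

S(f_1,f_2): lcm = a*b. S = -b**2 + b.
  leading term b**2: no divisor's leading term divides it; move -b**2 to the remainder.
  leading term b: no divisor's leading term divides it; move b to the remainder.
  remainder -b**2 + b ≠ 0; add g_3 = -b**2 + b to the basis.

The other S-polynomials (S(f_1,g_3), S(f_2,g_3)) all reduce to 0 modulo the current basis, so we have a Gröbner basis.
Inter-reduce: drop elements whose leading term is divisible by another's, tail-reduce, and make monic.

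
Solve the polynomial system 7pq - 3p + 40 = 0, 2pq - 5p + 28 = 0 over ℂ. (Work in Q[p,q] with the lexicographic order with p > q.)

Compute a lex Gröbner basis by Buchberger's algorithm.
f_1 = 7pq - 3p + 40, LT = pq.
f_2 = 2pq - 5p + 28, LT = pq.

S(f_1,f_2): lcm = pq. S = 29/14p - 58/7.
  leading term p: no divisor's leading term divides it; move 29/14p to the remainder.
  leading term 1: no divisor's leading term divides it; move -58/7 to the remainder.
  remainder 29/14p - 58/7 ≠ 0; add h_3 = 29/14p - 58/7 to the basis.

S(f_1,h_3): lcm = pq. S = -3/7p + 4q + 40/7.
  leading term p: subtract (-6/29)·h_3 from -3/7p + 4q + 40/7 → 4q + 4
  leading term q: no divisor's leading term divides it; move 4q to the remainder.
  leading term 1: no divisor's leading term divides it; move 4 to the remainder.
  remainder 4q + 4 ≠ 0; add h_4 = 4q + 4 to the basis.

The other S-polynomials (S(f_2,h_3), S(f_1,h_4), S(f_2,h_4), S(h_3,h_4)) all reduce to 0 modulo the current basis, so we have a Gröbner basis.
Inter-reduce: drop elements whose leading term is divisible by another's, tail-reduce, and make monic.
Reduced Gröbner basis: {p - 4, q + 1}.

From the last basis element, q + 1 = 0, so q takes values in {-1}. Each choice, substituted upward through the basis, yields the corresponding point(s) of the solution set.
  q = -1: the earlier basis element becomes p - 4 = 0, giving p = 4 — point (4, -1).
Check: every point annihilates each of the original generators.

{(4, -1)}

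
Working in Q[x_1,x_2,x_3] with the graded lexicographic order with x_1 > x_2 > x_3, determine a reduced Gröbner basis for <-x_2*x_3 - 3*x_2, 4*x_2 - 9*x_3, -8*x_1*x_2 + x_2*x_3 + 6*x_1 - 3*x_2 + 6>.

G = {x_3**2 + 3*x_3, x_1 + 3/40*x_3 + 1, x_2 - 9/4*x_3}

f_1 = -x_2*x_3 - 3*x_2, LT = x_2*x_3.
f_2 = 4*x_2 - 9*x_3, LT = x_2.
f_3 = -8*x_1*x_2 + x_2*x_3 + 6*x_1 - 3*x_2 + 6, LT = x_1*x_2.

S(f_1,f_2): lcm = x_2*x_3. S = 9/4*x_3**2 + 3*x_2.
  leading term x_3**2: no divisor's leading term divides it; move 9/4*x_3**2 to the remainder.
  leading term x_2: subtract (3/4)·f_2 from 3*x_2 → 27/4*x_3
  leading term x_3: no divisor's leading term divides it; move 27/4*x_3 to the remainder.
  remainder 9/4*x_3**2 + 27/4*x_3 ≠ 0; add g_4 = 9/4*x_3**2 + 27/4*x_3 to the basis.

S(f_1,f_3): lcm = x_1*x_2*x_3. S = 1/8*x_2*x_3**2 + 3*x_1*x_2 + 3/4*x_1*x_3 - 3/8*x_2*x_3 + 3/4*x_3.
  leading term x_2*x_3**2: subtract (-1/8*x_3)·f_1 from 1/8*x_2*x_3**2 + 3*x_1*x_2 + 3/4*x_1*x_3 - 3/8*x_2*x_3 + 3/4*x_3 → 3*x_1*x_2 + 3/4*x_1*x_3 - 3/4*x_2*x_3 + 3/4*x_3
  leading term x_1*x_2: subtract (3/4*x_1)·f_2 from 3*x_1*x_2 + 3/4*x_1*x_3 - 3/4*x_2*x_3 + 3/4*x_3 → 15/2*x_1*x_3 - 3/4*x_2*x_3 + 3/4*x_3
  leading term x_1*x_3: no divisor's leading term divides it; move 15/2*x_1*x_3 to the remainder.
  leading term x_2*x_3: subtract (3/4)·f_1 from -3/4*x_2*x_3 + 3/4*x_3 → 9/4*x_2 + 3/4*x_3
  leading term x_2: subtract (9/16)·f_2 from 9/4*x_2 + 3/4*x_3 → 93/16*x_3
  leading term x_3: no divisor's leading term divides it; move 93/16*x_3 to the remainder.
  remainder 15/2*x_1*x_3 + 93/16*x_3 ≠ 0; add g_5 = 15/2*x_1*x_3 + 93/16*x_3 to the basis.

S(f_2,f_3): lcm = x_1*x_2. S = -9/4*x_1*x_3 + 1/8*x_2*x_3 + 3/4*x_1 - 3/8*x_2 + 3/4.
  leading term x_1*x_3: subtract (-3/10)·g_5 from -9/4*x_1*x_3 + 1/8*x_2*x_3 + 3/4*x_1 - 3/8*x_2 + 3/4 → 1/8*x_2*x_3 + 3/4*x_1 - 3/8*x_2 + 279/160*x_3 + 3/4
  leading term x_2*x_3: subtract (-1/8)·f_1 from 1/8*x_2*x_3 + 3/4*x_1 - 3/8*x_2 + 279/160*x_3 + 3/4 → 3/4*x_1 - 3/4*x_2 + 279/160*x_3 + 3/4
  leading term x_1: no divisor's leading term divides it; move 3/4*x_1 to the remainder.
  leading term x_2: subtract (-3/16)·f_2 from -3/4*x_2 + 279/160*x_3 + 3/4 → 9/160*x_3 + 3/4
  leading term x_3: no divisor's leading term divides it; move 9/160*x_3 to the remainder.
  leading term 1: no divisor's leading term divides it; move 3/4 to the remainder.
  remainder 3/4*x_1 + 9/160*x_3 + 3/4 ≠ 0; add g_6 = 3/4*x_1 + 9/160*x_3 + 3/4 to the basis.

The other S-polynomials (S(f_1,g_4), S(f_2,g_4), S(f_3,g_4), S(f_1,g_5), S(f_2,g_5), S(f_3,g_5), S(g_4,g_5), S(f_1,g_6), S(f_2,g_6), S(f_3,g_6), S(g_4,g_6), S(g_5,g_6)) all reduce to 0 modulo the current basis, so we have a Gröbner basis.
Inter-reduce: drop elements whose leading term is divisible by another's, tail-reduce, and make monic.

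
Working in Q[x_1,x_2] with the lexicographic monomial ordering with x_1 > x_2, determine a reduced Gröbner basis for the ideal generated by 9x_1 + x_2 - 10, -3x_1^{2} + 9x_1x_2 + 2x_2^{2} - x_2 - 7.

G = {x_1 + \tfrac{1}{9}x_2 - \tfrac{10}{9}, x_2^{2} + \tfrac{263}{26}x_2 - \tfrac{289}{26}}

Buchberger's algorithm terminates because the ascending chain of leading-term ideals stabilizes.

f_1 = 9x_1 + x_2 - 10, LT = x_1.
f_2 = -3x_1^{2} + 9x_1x_2 + 2x_2^{2} - x_2 - 7, LT = x_1^{2}.

S(f_1,f_2): lcm = x_1^{2}. S = \tfrac{28}{9}x_1x_2 - \tfrac{10}{9}x_1 + \tfrac{2}{3}x_2^{2} - \tfrac{1}{3}x_2 - \tfrac{7}{3}.
  leading term x_1x_2: subtract (\tfrac{28}{81}x_2)·f_1 from \tfrac{28}{9}x_1x_2 - \tfrac{10}{9}x_1 + \tfrac{2}{3}x_2^{2} - \tfrac{1}{3}x_2 - \tfrac{7}{3} → -\tfrac{10}{9}x_1 + \tfrac{26}{81}x_2^{2} + \tfrac{253}{81}x_2 - \tfrac{7}{3}
  leading term x_1: subtract (-\tfrac{10}{81})·f_1 from -\tfrac{10}{9}x_1 + \tfrac{26}{81}x_2^{2} + \tfrac{253}{81}x_2 - \tfrac{7}{3} → \tfrac{26}{81}x_2^{2} + \tfrac{263}{81}x_2 - \tfrac{289}{81}
  leading term x_2^{2}: no divisor's leading term divides it; move \tfrac{26}{81}x_2^{2} to the remainder.
  leading term x_2: no divisor's leading term divides it; move \tfrac{263}{81}x_2 to the remainder.
  leading term 1: no divisor's leading term divides it; move -\tfrac{289}{81} to the remainder.
  remainder \tfrac{26}{81}x_2^{2} + \tfrac{263}{81}x_2 - \tfrac{289}{81} ≠ 0; add g_3 = \tfrac{26}{81}x_2^{2} + \tfrac{263}{81}x_2 - \tfrac{289}{81} to the basis.

The other S-polynomials (S(f_1,g_3), S(f_2,g_3)) all reduce to 0 modulo the current basis, so we have a Gröbner basis.
Inter-reduce: drop elements whose leading term is divisible by another's, tail-reduce, and make monic.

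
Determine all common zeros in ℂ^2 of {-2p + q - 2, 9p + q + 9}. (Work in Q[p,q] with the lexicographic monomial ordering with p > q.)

{(-1, 0)}

Compute a lex Gröbner basis by Buchberger's algorithm.
f_1 = -2p + q - 2, LT = p.
f_2 = 9p + q + 9, LT = p.

S(f_1,f_2): lcm = p. S = -11/18q.
  leading term q: no divisor's leading term divides it; move -11/18q to the remainder.
  remainder -11/18q ≠ 0; add h_3 = -11/18q to the basis.

The other S-polynomials (S(f_1,h_3), S(f_2,h_3)) all reduce to 0 modulo the current basis, so we have a Gröbner basis.
Inter-reduce: drop elements whose leading term is divisible by another's, tail-reduce, and make monic.
Reduced Gröbner basis: {p + 1, q}.

The lex basis is triangular: the last element involves only q. Solving q = 0 gives q ∈ {0}; substituting each value into the earlier elements determines the remaining variables.
  q = 0: the earlier basis element becomes p + 1 = 0, giving p = -1 — point (-1, 0).
Each listed point satisfies every original equation (direct substitution).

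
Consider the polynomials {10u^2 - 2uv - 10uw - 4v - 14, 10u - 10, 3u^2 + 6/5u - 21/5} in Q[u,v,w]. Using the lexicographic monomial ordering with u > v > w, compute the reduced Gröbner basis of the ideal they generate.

G = {u - 1, v + 5/3w + 2/3}

Buchberger's algorithm terminates because the ascending chain of leading-term ideals stabilizes.

f_1 = 10u^2 - 2uv - 10uw - 4v - 14, LT = u^2.
f_2 = 10u - 10, LT = u.
f_3 = 3u^2 + 6/5u - 21/5, LT = u^2.

S(f_1,f_2): lcm = u^2. S = -1/5uv - uw + u - 2/5v - 7/5.
  reduce S modulo (f_1, f_2, f_3):
  remainder -3/5v - w - 2/5 ≠ 0; add g_4 = -3/5v - w - 2/5 to the basis.

The other S-polynomials (S(f_1,f_3), S(f_2,f_3), S(f_1,g_4), S(f_2,g_4), S(f_3,g_4)) all reduce to 0 modulo the current basis, so we have a Gröbner basis.
Inter-reduce: drop elements whose leading term is divisible by another's, tail-reduce, and make monic.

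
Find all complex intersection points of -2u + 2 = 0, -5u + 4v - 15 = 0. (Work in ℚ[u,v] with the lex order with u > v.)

Compute a lex Gröbner basis by Buchberger's algorithm.
f_1 = -2u + 2, LT = u.
f_2 = -5u + 4v - 15, LT = u.

S(f_1,f_2): lcm = u. S = ⅘v - 4.
  reduce S modulo (f_1, f_2):
  remainder ⅘v - 4 ≠ 0; add h_3 = ⅘v - 4 to the basis.

The other S-polynomials (S(f_1,h_3), S(f_2,h_3)) all reduce to 0 modulo the current basis, so we have a Gröbner basis.
Inter-reduce: drop elements whose leading term is divisible by another's, tail-reduce, and make monic.
Reduced Gröbner basis: {u - 1, v - 5}.

Elimination: the polynomial v - 5 lies in the elimination ideal for v, so v ∈ {5}. For each such v, the remaining basis elements (now univariate) give the rest of the solution.
  v = 5: the earlier basis element becomes u - 1 = 0, giving u = 1 — point (1, 5).
A lex Gröbner basis triangularizes the system, enabling back-substitution.

{(1, 5)}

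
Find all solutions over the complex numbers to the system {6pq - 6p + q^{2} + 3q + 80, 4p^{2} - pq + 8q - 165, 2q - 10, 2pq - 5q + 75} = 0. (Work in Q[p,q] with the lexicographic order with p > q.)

{(-5, 5)}

Compute a lex Gröbner basis by Buchberger's algorithm.
f_1 = 6pq - 6p + q^{2} + 3q + 80, LT = pq.
f_2 = 4p^{2} - pq + 8q - 165, LT = p^{2}.
f_3 = 2q - 10, LT = q.
f_4 = 2pq - 5q + 75, LT = pq.

S(f_1,f_2): lcm = p^{2}q. S = -p^{2} + \tfrac{5}{12}pq^{2} + \tfrac{1}{2}pq + \tfrac{40}{3}p - 2q^{2} + \tfrac{165}{4}q.
  leading term p^{2}: subtract (-\tfrac{1}{4})·f_2 from -p^{2} + \tfrac{5}{12}pq^{2} + \tfrac{1}{2}pq + \tfrac{40}{3}p - 2q^{2} + \tfrac{165}{4}q → \tfrac{5}{12}pq^{2} + \tfrac{1}{4}pq + \tfrac{40}{3}p - 2q^{2} + \tfrac{173}{4}q - \tfrac{165}{4}
  leading term pq^{2}: subtract (\tfrac{5}{72}q)·f_1 from \tfrac{5}{12}pq^{2} + \tfrac{1}{4}pq + \tfrac{40}{3}p - 2q^{2} + \tfrac{173}{4}q - \tfrac{165}{4} → \tfrac{2}{3}pq + \tfrac{40}{3}p - \tfrac{5}{72}q^{3} - \tfrac{53}{24}q^{2} + \tfrac{1357}{36}q - \tfrac{165}{4}
  leading term pq: subtract (\tfrac{1}{9})·f_1 from \tfrac{2}{3}pq + \tfrac{40}{3}p - \tfrac{5}{72}q^{3} - \tfrac{53}{24}q^{2} + \tfrac{1357}{36}q - \tfrac{165}{4} → 14p - \tfrac{5}{72}q^{3} - \tfrac{167}{72}q^{2} + \tfrac{1345}{36}q - \tfrac{1805}{36}
  leading term p: no divisor's leading term divides it; move 14p to the remainder.
  leading term q^{3}: subtract (-\tfrac{5}{144}q^{2})·f_3 from -\tfrac{5}{72}q^{3} - \tfrac{167}{72}q^{2} + \tfrac{1345}{36}q - \tfrac{1805}{36} → -\tfrac{8}{3}q^{2} + \tfrac{1345}{36}q - \tfrac{1805}{36}
  leading term q^{2}: subtract (-\tfrac{4}{3}q)·f_3 from -\tfrac{8}{3}q^{2} + \tfrac{1345}{36}q - \tfrac{1805}{36} → \tfrac{865}{36}q - \tfrac{1805}{36}
  leading term q: subtract (\tfrac{865}{72})·f_3 from \tfrac{865}{36}q - \tfrac{1805}{36} → 70
  leading term 1: no divisor's leading term divides it; move 70 to the remainder.
  remainder 14p + 70 ≠ 0; add h_5 = 14p + 70 to the basis.

The other S-polynomials (S(f_1,f_3), S(f_1,f_4), S(f_2,f_3), S(f_2,f_4), S(f_3,f_4), S(f_1,h_5), S(f_2,h_5), S(f_3,h_5), S(f_4,h_5)) all reduce to 0 modulo the current basis, so we have a Gröbner basis.
Inter-reduce: drop elements whose leading term is divisible by another's, tail-reduce, and make monic.
Reduced Gröbner basis: {p + 5, q - 5}.

From the last basis element, q - 5 = 0, so q takes values in {5}. Each choice, substituted upward through the basis, yields the corresponding point(s) of the solution set.
  q = 5: the earlier basis element becomes p + 5 = 0, giving p = -5 — point (-5, 5).
Substituting each solution back into the original system confirms all equations vanish.
This is the nonlinear analogue of row-reducing a linear system.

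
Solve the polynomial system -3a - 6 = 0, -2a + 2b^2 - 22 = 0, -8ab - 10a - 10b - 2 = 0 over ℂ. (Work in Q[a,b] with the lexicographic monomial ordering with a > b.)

{(-2, -3)}

Compute a lex Gröbner basis by Buchberger's algorithm.
f_1 = -3a - 6, LT = a.
f_2 = -2a + 2b^2 - 22, LT = a.
f_3 = -8ab - 10a - 10b - 2, LT = ab.

S(f_1,f_2): lcm = a. S = b^2 - 9.
  reduce S modulo (f_1, f_2, f_3):
  remainder b^2 - 9 ≠ 0; add h_4 = b^2 - 9 to the basis.

S(f_1,f_3): lcm = ab. S = -5/4a + 3/4b - 1/4.
  reduce S modulo (f_1, f_2, f_3, h_4):
  remainder 3/4b + 9/4 ≠ 0; add h_5 = 3/4b + 9/4 to the basis.

The other S-polynomials (S(f_2,f_3), S(f_1,h_4), S(f_2,h_4), S(f_3,h_4), S(f_1,h_5), S(f_2,h_5), S(f_3,h_5), S(h_4,h_5)) all reduce to 0 modulo the current basis, so we have a Gröbner basis.
Inter-reduce: drop elements whose leading term is divisible by another's, tail-reduce, and make monic.
Reduced Gröbner basis: {a + 2, b + 3}.

Elimination: the polynomial b + 3 lies in the elimination ideal for b, so b ∈ {-3}. For each such b, the remaining basis elements (now univariate) give the rest of the solution.
  b = -3: the earlier basis element becomes a + 2 = 0, giving a = -2 — point (-2, -3).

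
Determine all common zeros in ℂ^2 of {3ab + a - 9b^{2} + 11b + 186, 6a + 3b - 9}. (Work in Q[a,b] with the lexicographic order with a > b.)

{(23/7, -25/7), (-1, 5)}

Compute a lex Gröbner basis by Buchberger's algorithm.
f_1 = 3ab + a - 9b^{2} + 11b + 186, LT = ab.
f_2 = 6a + 3b - 9, LT = a.

S(f_1,f_2): lcm = ab. S = \tfrac{1}{3}a - \tfrac{7}{2}b^{2} + \tfrac{31}{6}b + 62.
  reduce S modulo (f_1, f_2):
  remainder -\tfrac{7}{2}b^{2} + 5b + \tfrac{125}{2} ≠ 0; add h_3 = -\tfrac{7}{2}b^{2} + 5b + \tfrac{125}{2} to the basis.

The other S-polynomials (S(f_1,h_3), S(f_2,h_3)) all reduce to 0 modulo the current basis, so we have a Gröbner basis.
Inter-reduce: drop elements whose leading term is divisible by another's, tail-reduce, and make monic.
Reduced Gröbner basis: {a + \tfrac{1}{2}b - \tfrac{3}{2}, b^{2} - \tfrac{10}{7}b - \tfrac{125}{7}}.

A lex Gröbner basis eliminates variables successively. Here b^{2} - \tfrac{10}{7}b - \tfrac{125}{7} depends only on b, with roots {-25/7, 5}; lifting each root through the earlier basis elements recovers the full solutions.
  b = -25/7: the earlier basis element becomes a - \tfrac{23}{7} = 0, giving a = 23/7 — point (23/7, -25/7).
  b = 5: the earlier basis element becomes a + 1 = 0, giving a = -1 — point (-1, 5).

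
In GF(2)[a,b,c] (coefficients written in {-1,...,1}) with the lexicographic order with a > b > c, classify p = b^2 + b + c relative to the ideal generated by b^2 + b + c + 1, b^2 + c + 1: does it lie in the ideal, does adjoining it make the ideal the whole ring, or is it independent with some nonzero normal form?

First compute the reduced Gröbner basis of I by Buchberger's algorithm.
f_1 = b^2 + b + c + 1, LT = b^2.
f_2 = b^2 + c + 1, LT = b^2.

S(f_1,f_2): lcm = b^2. S = b.
  leading term b: no divisor's leading term divides it; move b to the remainder.
  remainder b ≠ 0; add h_3 = b to the basis.

S(f_1,h_3): lcm = b^2. S = b + c + 1.
  leading term b: subtract (1)·h_3 from b + c + 1 → c + 1
  leading term c: no divisor's leading term divides it; move c to the remainder.
  leading term 1: no divisor's leading term divides it; move 1 to the remainder.
  remainder c + 1 ≠ 0; add h_4 = c + 1 to the basis.

The other S-polynomials (S(f_2,h_3), S(f_1,h_4), S(f_2,h_4), S(h_3,h_4)) all reduce to 0 modulo the current basis, so we have a Gröbner basis.
Inter-reduce: drop elements whose leading term is divisible by another's, tail-reduce, and make monic.
Reduced Gröbner basis: {b, c + 1}.
Label its elements g_1 = b, g_2 = c + 1.

Reduce p = b^2 + b + c modulo G:
  leading term b^2: subtract (b)·g_1 from b^2 + b + c → b + c
  leading term b: subtract (1)·g_1 from b + c → c
  leading term c: subtract (1)·g_2 from c → 1
  leading term 1: no divisor's leading term divides it; move 1 to the remainder.
  normal form = 1.
The normal form is nonzero, so p ∉ I. Since p minus its normal form lies in I, I + (p) = I + (r) where r = 1; decide whether this ideal is the whole ring.
Here r = 1 is a nonzero constant, hence a unit: 1 ∈ I + (p), the Gröbner basis of I + (p) is {1}, and the enlarged system has no common solution — adjoining p is inconsistent.

Adjoining b^2 + b + c makes the ideal the whole ring: the system is inconsistent.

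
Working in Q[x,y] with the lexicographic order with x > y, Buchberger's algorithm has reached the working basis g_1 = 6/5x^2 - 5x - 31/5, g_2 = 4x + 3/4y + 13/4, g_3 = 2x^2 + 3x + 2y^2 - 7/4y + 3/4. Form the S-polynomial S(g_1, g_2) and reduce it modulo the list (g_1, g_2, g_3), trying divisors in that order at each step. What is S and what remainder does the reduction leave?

S(g_1, g_2) = -3/16xy - 239/48x - 31/6; remainder on division = 9/256y^2 + 139/128y - 287/256.

lcm(LM(g_1), LM(g_2)) = x^2.
S = (lcm/LT(g_1))·g_1 − (lcm/LT(g_2))·g_2 = -3/16xy - 239/48x - 31/6.
Reduce S modulo (g_1, g_2, g_3) in that order:
  leading term xy: subtract (-3/64y)·g_2 from -3/16xy - 239/48x - 31/6 → -239/48x + 9/256y^2 + 39/256y - 31/6
  leading term x: subtract (-239/192)·g_2 from -239/48x + 9/256y^2 + 39/256y - 31/6 → 9/256y^2 + 139/128y - 287/256
  leading term y^2: no divisor's leading term divides it; move 9/256y^2 to the remainder.
  leading term y: no divisor's leading term divides it; move 139/128y to the remainder.
  leading term 1: no divisor's leading term divides it; move -287/256 to the remainder.
The remainder 9/256y^2 + 139/128y - 287/256 is nonzero, so it would be added as the next basis element.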